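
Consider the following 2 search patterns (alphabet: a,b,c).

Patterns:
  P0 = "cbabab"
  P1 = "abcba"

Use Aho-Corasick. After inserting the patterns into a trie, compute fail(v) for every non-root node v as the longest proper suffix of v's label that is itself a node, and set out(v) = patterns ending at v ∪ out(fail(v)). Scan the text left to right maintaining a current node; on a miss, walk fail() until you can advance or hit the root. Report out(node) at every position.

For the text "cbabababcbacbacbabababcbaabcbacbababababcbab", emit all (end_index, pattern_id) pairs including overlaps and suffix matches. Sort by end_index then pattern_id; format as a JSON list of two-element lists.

Build automaton:
Trie (insert patterns):
  0='ε' goto a→7 c→1
  1='c' goto b→2
  2='cb' goto a→3
  3='cba' goto b→4
  4='cbab' goto a→5
  5='cbaba' goto b→6
  6='cbabab' goto ·  [P0 ends]
  7='a' goto b→8
  8='ab' goto c→9
  9='abc' goto b→10
  10='abcb' goto a→11
  11='abcba' goto ·  [P1 ends]

Failure links (BFS by depth):
  fail(1) 'c': from fail(0)=0 chase 'c': 0 ⇒ 0;  out=∅∪out(0)=∅
  fail(7) 'a': from fail(0)=0 chase 'a': 0 ⇒ 0;  out=∅∪out(0)=∅
  fail(2) 'cb': from fail(1)=0 chase 'b': 0 ⇒ 0;  out=∅∪out(0)=∅
  fail(8) 'ab': from fail(7)=0 chase 'b': 0 ⇒ 0;  out=∅∪out(0)=∅
  fail(3) 'cba': from fail(2)=0 chase 'a': 0 ⇒ 7;  out=∅∪out(7)=∅
  fail(9) 'abc': from fail(8)=0 chase 'c': 0 ⇒ 1;  out=∅∪out(1)=∅
  fail(4) 'cbab': from fail(3)=7 chase 'b': 7 ⇒ 8;  out=∅∪out(8)=∅
  fail(10) 'abcb': from fail(9)=1 chase 'b': 1 ⇒ 2;  out=∅∪out(2)=∅
  fail(5) 'cbaba': from fail(4)=8 chase 'a': 8→0 ⇒ 7;  out=∅∪out(7)=∅
  fail(11) 'abcba': from fail(10)=2 chase 'a': 2 ⇒ 3;  out={1}∪out(3)={1}
  fail(6) 'cbabab': from fail(5)=7 chase 'b': 7 ⇒ 8;  out={0}∪out(8)={0}

Run:
[0] read 'c'  n0⇒n1
[1] read 'b'  n1⇒n2
[2] read 'a'  n2⇒n3
[3] read 'b'  n3⇒n4
[4] read 'a'  n4⇒n5
[5] read 'b'  n5⇒n6  emit P0@[0:5]
[6] read 'a'  n6⇒n7 (via fail)
[7] read 'b'  n7⇒n8
[8] read 'c'  n8⇒n9
[9] read 'b'  n9⇒n10
[10] read 'a'  n10⇒n11  emit P1@[6:10]
[11] read 'c'  n11⇒n1 (via fail)
[12] read 'b'  n1⇒n2
[13] read 'a'  n2⇒n3
[14] read 'c'  n3⇒n1 (via fail)
[15] read 'b'  n1⇒n2
[16] read 'a'  n2⇒n3
[17] read 'b'  n3⇒n4
[18] read 'a'  n4⇒n5
[19] read 'b'  n5⇒n6  emit P0@[14:19]
[20] read 'a'  n6⇒n7 (via fail)
[21] read 'b'  n7⇒n8
[22] read 'c'  n8⇒n9
[23] read 'b'  n9⇒n10
[24] read 'a'  n10⇒n11  emit P1@[20:24]
[25] read 'a'  n11⇒n7 (via fail)
[26] read 'b'  n7⇒n8
[27] read 'c'  n8⇒n9
[28] read 'b'  n9⇒n10
[29] read 'a'  n10⇒n11  emit P1@[25:29]
[30] read 'c'  n11⇒n1 (via fail)
[31] read 'b'  n1⇒n2
[32] read 'a'  n2⇒n3
[33] read 'b'  n3⇒n4
[34] read 'a'  n4⇒n5
[35] read 'b'  n5⇒n6  emit P0@[30:35]
[36] read 'a'  n6⇒n7 (via fail)
[37] read 'b'  n7⇒n8
[38] read 'a'  n8⇒n7 (via fail)
[39] read 'b'  n7⇒n8
[40] read 'c'  n8⇒n9
[41] read 'b'  n9⇒n10
[42] read 'a'  n10⇒n11  emit P1@[38:42]
[43] read 'b'  n11⇒n4 (via fail)

Result: [[5,0],[10,1],[19,0],[24,1],[29,1],[35,0],[42,1]]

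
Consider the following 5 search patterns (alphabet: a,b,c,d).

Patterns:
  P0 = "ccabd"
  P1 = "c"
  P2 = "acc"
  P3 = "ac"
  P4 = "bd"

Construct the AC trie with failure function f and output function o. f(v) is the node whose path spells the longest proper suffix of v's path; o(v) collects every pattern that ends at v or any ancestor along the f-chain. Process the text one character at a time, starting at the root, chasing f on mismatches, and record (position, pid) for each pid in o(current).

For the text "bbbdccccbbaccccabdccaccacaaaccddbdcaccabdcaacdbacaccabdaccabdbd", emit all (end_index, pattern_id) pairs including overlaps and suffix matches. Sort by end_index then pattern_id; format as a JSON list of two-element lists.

Build automaton:
Trie nodes:
  0='ε' goto a→6 b→9 c→1
  1='c' goto c→2  ←P1
  2='cc' goto a→3
  3='cca' goto b→4
  4='ccab' goto d→5
  5='ccabd' goto ·  ←P0
  6='a' goto c→7
  7='ac' goto c→8  ←P3
  8='acc' goto ·  ←P2
  9='b' goto d→10
  10='bd' goto ·  ←P4

BFS fail/out derivation:
  n1('c'): parent n0 fail=0; on 'c' 0 → fail=0;  out {1}∪∅={1}
  n6('a'): parent n0 fail=0; on 'a' 0 → fail=0;  out ∅∪∅=∅
  n9('b'): parent n0 fail=0; on 'b' 0 → fail=0;  out ∅∪∅=∅
  n2('cc'): parent n1 fail=0; on 'c' 0 → fail=1;  out ∅∪{1}={1}
  n7('ac'): parent n6 fail=0; on 'c' 0 → fail=1;  out {3}∪{1}={1,3}
  n10('bd'): parent n9 fail=0; on 'd' 0 → fail=0;  out {4}∪∅={4}
  n3('cca'): parent n2 fail=1; on 'a' 1→0 → fail=6;  out ∅∪∅=∅
  n8('acc'): parent n7 fail=1; on 'c' 1 → fail=2;  out {2}∪{1}={1,2}
  n4('ccab'): parent n3 fail=6; on 'b' 6→0 → fail=9;  out ∅∪∅=∅
  n5('ccabd'): parent n4 fail=9; on 'd' 9 → fail=10;  out {0}∪{4}={0,4}

Run:
pos 0 'b': at 9
pos 1 'b': at 9 (fail-walked)
pos 2 'b': at 9 (fail-walked)
pos 3 'd': at 10  → match P4@[2:3]
pos 4 'c': at 1 (fail-walked)  → match P1@[4:4]
pos 5 'c': at 2  → match P1@[5:5]
pos 6 'c': at 2 (fail-walked)  → match P1@[6:6]
pos 7 'c': at 2 (fail-walked)  → match P1@[7:7]
pos 8 'b': at 9 (fail-walked)
pos 9 'b': at 9 (fail-walked)
pos 10 'a': at 6 (fail-walked)
pos 11 'c': at 7  → match P1@[11:11],P3@[10:11]
pos 12 'c': at 8  → match P1@[12:12],P2@[10:12]
pos 13 'c': at 2 (fail-walked)  → match P1@[13:13]
pos 14 'c': at 2 (fail-walked)  → match P1@[14:14]
pos 15 'a': at 3
pos 16 'b': at 4
pos 17 'd': at 5  → match P0@[13:17],P4@[16:17]
pos 18 'c': at 1 (fail-walked)  → match P1@[18:18]
pos 19 'c': at 2  → match P1@[19:19]
pos 20 'a': at 3
pos 21 'c': at 7 (fail-walked)  → match P1@[21:21],P3@[20:21]
pos 22 'c': at 8  → match P1@[22:22],P2@[20:22]
pos 23 'a': at 3 (fail-walked)
pos 24 'c': at 7 (fail-walked)  → match P1@[24:24],P3@[23:24]
pos 25 'a': at 6 (fail-walked)
pos 26 'a': at 6 (fail-walked)
pos 27 'a': at 6 (fail-walked)
pos 28 'c': at 7  → match P1@[28:28],P3@[27:28]
pos 29 'c': at 8  → match P1@[29:29],P2@[27:29]
pos 30 'd': at 0 (fail-walked)
pos 31 'd': at 0
pos 32 'b': at 9
pos 33 'd': at 10  → match P4@[32:33]
pos 34 'c': at 1 (fail-walked)  → match P1@[34:34]
pos 35 'a': at 6 (fail-walked)
pos 36 'c': at 7  → match P1@[36:36],P3@[35:36]
pos 37 'c': at 8  → match P1@[37:37],P2@[35:37]
pos 38 'a': at 3 (fail-walked)
pos 39 'b': at 4
pos 40 'd': at 5  → match P0@[36:40],P4@[39:40]
pos 41 'c': at 1 (fail-walked)  → match P1@[41:41]
pos 42 'a': at 6 (fail-walked)
pos 43 'a': at 6 (fail-walked)
pos 44 'c': at 7  → match P1@[44:44],P3@[43:44]
pos 45 'd': at 0 (fail-walked)
pos 46 'b': at 9
pos 47 'a': at 6 (fail-walked)
pos 48 'c': at 7  → match P1@[48:48],P3@[47:48]
pos 49 'a': at 6 (fail-walked)
pos 50 'c': at 7  → match P1@[50:50],P3@[49:50]
pos 51 'c': at 8  → match P1@[51:51],P2@[49:51]
pos 52 'a': at 3 (fail-walked)
pos 53 'b': at 4
pos 54 'd': at 5  → match P0@[50:54],P4@[53:54]
pos 55 'a': at 6 (fail-walked)
pos 56 'c': at 7  → match P1@[56:56],P3@[55:56]
pos 57 'c': at 8  → match P1@[57:57],P2@[55:57]
pos 58 'a': at 3 (fail-walked)
pos 59 'b': at 4
pos 60 'd': at 5  → match P0@[56:60],P4@[59:60]
pos 61 'b': at 9 (fail-walked)
pos 62 'd': at 10  → match P4@[61:62]

All matches (sorted): [[3,4],[4,1],[5,1],[6,1],[7,1],[11,1],[11,3],[12,1],[12,2],[13,1],[14,1],[17,0],[17,4],[18,1],[19,1],[21,1],[21,3],[22,1],[22,2],[24,1],[24,3],[28,1],[28,3],[29,1],[29,2],[33,4],[34,1],[36,1],[36,3],[37,1],[37,2],[40,0],[40,4],[41,1],[44,1],[44,3],[48,1],[48,3],[50,1],[50,3],[51,1],[51,2],[54,0],[54,4],[56,1],[56,3],[57,1],[57,2],[60,0],[60,4],[62,4]]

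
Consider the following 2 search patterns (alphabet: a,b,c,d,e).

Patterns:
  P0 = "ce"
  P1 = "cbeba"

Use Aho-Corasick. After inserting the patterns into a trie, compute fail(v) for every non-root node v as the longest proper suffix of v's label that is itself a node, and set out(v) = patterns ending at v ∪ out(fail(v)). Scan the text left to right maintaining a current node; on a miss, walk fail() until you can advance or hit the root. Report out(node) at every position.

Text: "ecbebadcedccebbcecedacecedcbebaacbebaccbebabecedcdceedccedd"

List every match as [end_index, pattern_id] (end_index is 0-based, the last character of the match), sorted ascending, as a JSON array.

Build:
Trie nodes:
  0='ε' goto c→1
  1='c' goto b→3 e→2
  2='ce' goto ·  [P0 ends]
  3='cb' goto e→4
  4='cbe' goto b→5
  5='cbeb' goto a→6
  6='cbeba' goto ·  [P1 ends]

BFS fail/out derivation:
  fail(1) 'c': from fail(0)=0 chase 'c': 0 ⇒ 0;  out=∅∪out(0)=∅
  fail(2) 'ce': from fail(1)=0 chase 'e': 0 ⇒ 0;  out={0}∪out(0)={0}
  fail(3) 'cb': from fail(1)=0 chase 'b': 0 ⇒ 0;  out=∅∪out(0)=∅
  fail(4) 'cbe': from fail(3)=0 chase 'e': 0 ⇒ 0;  out=∅∪out(0)=∅
  fail(5) 'cbeb': from fail(4)=0 chase 'b': 0 ⇒ 0;  out=∅∪out(0)=∅
  fail(6) 'cbeba': from fail(5)=0 chase 'a': 0 ⇒ 0;  out={1}∪out(0)={1}

Run:
pos 0 'e': at 0
pos 1 'c': at 1
pos 2 'b': at 3
pos 3 'e': at 4
pos 4 'b': at 5
pos 5 'a': at 6  → match P1@[1:5]
pos 6 'd': at 0 (via fail)
pos 7 'c': at 1
pos 8 'e': at 2  → match P0@[7:8]
pos 9 'd': at 0 (via fail)
pos 10 'c': at 1
pos 11 'c': at 1 (via fail)
pos 12 'e': at 2  → match P0@[11:12]
pos 13 'b': at 0 (via fail)
pos 14 'b': at 0
pos 15 'c': at 1
pos 16 'e': at 2  → match P0@[15:16]
pos 17 'c': at 1 (via fail)
pos 18 'e': at 2  → match P0@[17:18]
pos 19 'd': at 0 (via fail)
pos 20 'a': at 0
pos 21 'c': at 1
pos 22 'e': at 2  → match P0@[21:22]
pos 23 'c': at 1 (via fail)
pos 24 'e': at 2  → match P0@[23:24]
pos 25 'd': at 0 (via fail)
pos 26 'c': at 1
pos 27 'b': at 3
pos 28 'e': at 4
pos 29 'b': at 5
pos 30 'a': at 6  → match P1@[26:30]
pos 31 'a': at 0 (via fail)
pos 32 'c': at 1
pos 33 'b': at 3
pos 34 'e': at 4
pos 35 'b': at 5
pos 36 'a': at 6  → match P1@[32:36]
pos 37 'c': at 1 (via fail)
pos 38 'c': at 1 (via fail)
pos 39 'b': at 3
pos 40 'e': at 4
pos 41 'b': at 5
pos 42 'a': at 6  → match P1@[38:42]
pos 43 'b': at 0 (via fail)
pos 44 'e': at 0
pos 45 'c': at 1
pos 46 'e': at 2  → match P0@[45:46]
pos 47 'd': at 0 (via fail)
pos 48 'c': at 1
pos 49 'd': at 0 (via fail)
pos 50 'c': at 1
pos 51 'e': at 2  → match P0@[50:51]
pos 52 'e': at 0 (via fail)
pos 53 'd': at 0
pos 54 'c': at 1
pos 55 'c': at 1 (via fail)
pos 56 'e': at 2  → match P0@[55:56]
pos 57 'd': at 0 (via fail)
pos 58 'd': at 0

Result: [[5,1],[8,0],[12,0],[16,0],[18,0],[22,0],[24,0],[30,1],[36,1],[42,1],[46,0],[51,0],[56,0]]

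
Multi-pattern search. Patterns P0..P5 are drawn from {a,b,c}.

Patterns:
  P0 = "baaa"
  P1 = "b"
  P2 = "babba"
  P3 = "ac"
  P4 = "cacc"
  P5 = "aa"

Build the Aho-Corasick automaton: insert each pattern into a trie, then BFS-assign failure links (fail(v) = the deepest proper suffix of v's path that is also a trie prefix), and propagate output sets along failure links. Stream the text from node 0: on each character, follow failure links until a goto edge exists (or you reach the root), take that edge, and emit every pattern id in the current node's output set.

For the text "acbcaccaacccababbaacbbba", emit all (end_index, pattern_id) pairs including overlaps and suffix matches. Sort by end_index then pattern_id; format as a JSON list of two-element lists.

Build:
Trie (insert patterns):
  n0 'ε': a→8 b→1 c→10
  n1 'b': a→2  [P1 ends]
  n2 'ba': a→3 b→5
  n3 'baa': a→4
  n4 'baaa': ·  [P0 ends]
  n5 'bab': b→6
  n6 'babb': a→7
  n7 'babba': ·  [P2 ends]
  n8 'a': a→14 c→9
  n9 'ac': ·  [P3 ends]
  n10 'c': a→11
  n11 'ca': c→12
  n12 'cac': c→13
  n13 'cacc': ·  [P4 ends]
  n14 'aa': ·  [P5 ends]

Failure links (BFS by depth):
  fail(1) 'b': from fail(0)=0 chase 'b': 0 ⇒ 0;  out={1}∪out(0)={1}
  fail(8) 'a': from fail(0)=0 chase 'a': 0 ⇒ 0;  out=∅∪out(0)=∅
  fail(10) 'c': from fail(0)=0 chase 'c': 0 ⇒ 0;  out=∅∪out(0)=∅
  fail(2) 'ba': from fail(1)=0 chase 'a': 0 ⇒ 8;  out=∅∪out(8)=∅
  fail(9) 'ac': from fail(8)=0 chase 'c': 0 ⇒ 10;  out={3}∪out(10)={3}
  fail(11) 'ca': from fail(10)=0 chase 'a': 0 ⇒ 8;  out=∅∪out(8)=∅
  fail(14) 'aa': from fail(8)=0 chase 'a': 0 ⇒ 8;  out={5}∪out(8)={5}
  fail(3) 'baa': from fail(2)=8 chase 'a': 8 ⇒ 14;  out=∅∪out(14)={5}
  fail(5) 'bab': from fail(2)=8 chase 'b': 8→0 ⇒ 1;  out=∅∪out(1)={1}
  fail(12) 'cac': from fail(11)=8 chase 'c': 8 ⇒ 9;  out=∅∪out(9)={3}
  fail(4) 'baaa': from fail(3)=14 chase 'a': 14→8 ⇒ 14;  out={0}∪out(14)={0,5}
  fail(6) 'babb': from fail(5)=1 chase 'b': 1→0 ⇒ 1;  out=∅∪out(1)={1}
  fail(13) 'cacc': from fail(12)=9 chase 'c': 9→10→0 ⇒ 10;  out={4}∪out(10)={4}
  fail(7) 'babba': from fail(6)=1 chase 'a': 1 ⇒ 2;  out={2}∪out(2)={2}

Scan:
pos 0 'a': at 8
pos 1 'c': at 9  → match P3@[0:1]
pos 2 'b': at 1 (via fail)  → match P1@[2:2]
pos 3 'c': at 10 (via fail)
pos 4 'a': at 11
pos 5 'c': at 12  → match P3@[4:5]
pos 6 'c': at 13  → match P4@[3:6]
pos 7 'a': at 11 (via fail)
pos 8 'a': at 14 (via fail)  → match P5@[7:8]
pos 9 'c': at 9 (via fail)  → match P3@[8:9]
pos 10 'c': at 10 (via fail)
pos 11 'c': at 10 (via fail)
pos 12 'a': at 11
pos 13 'b': at 1 (via fail)  → match P1@[13:13]
pos 14 'a': at 2
pos 15 'b': at 5  → match P1@[15:15]
pos 16 'b': at 6  → match P1@[16:16]
pos 17 'a': at 7  → match P2@[13:17]
pos 18 'a': at 3 (via fail)  → match P5@[17:18]
pos 19 'c': at 9 (via fail)  → match P3@[18:19]
pos 20 'b': at 1 (via fail)  → match P1@[20:20]
pos 21 'b': at 1 (via fail)  → match P1@[21:21]
pos 22 'b': at 1 (via fail)  → match P1@[22:22]
pos 23 'a': at 2

All matches (sorted): [[1,3],[2,1],[5,3],[6,4],[8,5],[9,3],[13,1],[15,1],[16,1],[17,2],[18,5],[19,3],[20,1],[21,1],[22,1]]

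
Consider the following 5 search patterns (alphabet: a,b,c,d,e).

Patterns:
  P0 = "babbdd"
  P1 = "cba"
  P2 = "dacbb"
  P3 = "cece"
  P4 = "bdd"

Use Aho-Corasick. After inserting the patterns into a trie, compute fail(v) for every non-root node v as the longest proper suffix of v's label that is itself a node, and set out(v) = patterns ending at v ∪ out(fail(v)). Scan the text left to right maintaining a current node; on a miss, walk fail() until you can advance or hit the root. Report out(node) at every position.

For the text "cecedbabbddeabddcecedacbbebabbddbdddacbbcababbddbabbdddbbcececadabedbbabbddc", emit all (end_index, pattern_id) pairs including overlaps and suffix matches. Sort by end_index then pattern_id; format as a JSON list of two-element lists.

Construct AC machine:
Trie nodes:
  n0 'ε': b→1 c→7 d→10
  n1 'b': a→2 d→18
  n2 'ba': b→3
  n3 'bab': b→4
  n4 'babb': d→5
  n5 'babbd': d→6
  n6 'babbdd': ·  [P0 ends]
  n7 'c': b→8 e→15
  n8 'cb': a→9
  n9 'cba': ·  [P1 ends]
  n10 'd': a→11
  n11 'da': c→12
  n12 'dac': b→13
  n13 'dacb': b→14
  n14 'dacbb': ·  [P2 ends]
  n15 'ce': c→16
  n16 'cec': e→17
  n17 'cece': ·  [P3 ends]
  n18 'bd': d→19
  n19 'bdd': ·  [P4 ends]

Failure links (BFS by depth):
  n1('b'): parent n0 fail=0; on 'b' 0 → fail=0;  out ∅∪∅=∅
  n7('c'): parent n0 fail=0; on 'c' 0 → fail=0;  out ∅∪∅=∅
  n10('d'): parent n0 fail=0; on 'd' 0 → fail=0;  out ∅∪∅=∅
  n2('ba'): parent n1 fail=0; on 'a' 0 → fail=0;  out ∅∪∅=∅
  n8('cb'): parent n7 fail=0; on 'b' 0 → fail=1;  out ∅∪∅=∅
  n11('da'): parent n10 fail=0; on 'a' 0 → fail=0;  out ∅∪∅=∅
  n15('ce'): parent n7 fail=0; on 'e' 0 → fail=0;  out ∅∪∅=∅
  n18('bd'): parent n1 fail=0; on 'd' 0 → fail=10;  out ∅∪∅=∅
  n3('bab'): parent n2 fail=0; on 'b' 0 → fail=1;  out ∅∪∅=∅
  n9('cba'): parent n8 fail=1; on 'a' 1 → fail=2;  out {1}∪∅={1}
  n12('dac'): parent n11 fail=0; on 'c' 0 → fail=7;  out ∅∪∅=∅
  n16('cec'): parent n15 fail=0; on 'c' 0 → fail=7;  out ∅∪∅=∅
  n19('bdd'): parent n18 fail=10; on 'd' 10→0 → fail=10;  out {4}∪∅={4}
  n4('babb'): parent n3 fail=1; on 'b' 1→0 → fail=1;  out ∅∪∅=∅
  n13('dacb'): parent n12 fail=7; on 'b' 7 → fail=8;  out ∅∪∅=∅
  n17('cece'): parent n16 fail=7; on 'e' 7 → fail=15;  out {3}∪∅={3}
  n5('babbd'): parent n4 fail=1; on 'd' 1 → fail=18;  out ∅∪∅=∅
  n14('dacbb'): parent n13 fail=8; on 'b' 8→1→0 → fail=1;  out {2}∪∅={2}
  n6('babbdd'): parent n5 fail=18; on 'd' 18 → fail=19;  out {0}∪{4}={0,4}

Text stream:
pos 0 'c': at 7
pos 1 'e': at 15
pos 2 'c': at 16
pos 3 'e': at 17  ** P3@[0:3]
pos 4 'd': at 10 (fail-walked)
pos 5 'b': at 1 (fail-walked)
pos 6 'a': at 2
pos 7 'b': at 3
pos 8 'b': at 4
pos 9 'd': at 5
pos 10 'd': at 6  ** P0@[5:10],P4@[8:10]
pos 11 'e': at 0 (fail-walked)
pos 12 'a': at 0
pos 13 'b': at 1
pos 14 'd': at 18
pos 15 'd': at 19  ** P4@[13:15]
pos 16 'c': at 7 (fail-walked)
pos 17 'e': at 15
pos 18 'c': at 16
pos 19 'e': at 17  ** P3@[16:19]
pos 20 'd': at 10 (fail-walked)
pos 21 'a': at 11
pos 22 'c': at 12
pos 23 'b': at 13
pos 24 'b': at 14  ** P2@[20:24]
pos 25 'e': at 0 (fail-walked)
pos 26 'b': at 1
pos 27 'a': at 2
pos 28 'b': at 3
pos 29 'b': at 4
pos 30 'd': at 5
pos 31 'd': at 6  ** P0@[26:31],P4@[29:31]
pos 32 'b': at 1 (fail-walked)
pos 33 'd': at 18
pos 34 'd': at 19  ** P4@[32:34]
pos 35 'd': at 10 (fail-walked)
pos 36 'a': at 11
pos 37 'c': at 12
pos 38 'b': at 13
pos 39 'b': at 14  ** P2@[35:39]
pos 40 'c': at 7 (fail-walked)
pos 41 'a': at 0 (fail-walked)
pos 42 'b': at 1
pos 43 'a': at 2
pos 44 'b': at 3
pos 45 'b': at 4
pos 46 'd': at 5
pos 47 'd': at 6  ** P0@[42:47],P4@[45:47]
pos 48 'b': at 1 (fail-walked)
pos 49 'a': at 2
pos 50 'b': at 3
pos 51 'b': at 4
pos 52 'd': at 5
pos 53 'd': at 6  ** P0@[48:53],P4@[51:53]
pos 54 'd': at 10 (fail-walked)
pos 55 'b': at 1 (fail-walked)
pos 56 'b': at 1 (fail-walked)
pos 57 'c': at 7 (fail-walked)
pos 58 'e': at 15
pos 59 'c': at 16
pos 60 'e': at 17  ** P3@[57:60]
pos 61 'c': at 16 (fail-walked)
pos 62 'a': at 0 (fail-walked)
pos 63 'd': at 10
pos 64 'a': at 11
pos 65 'b': at 1 (fail-walked)
pos 66 'e': at 0 (fail-walked)
pos 67 'd': at 10
pos 68 'b': at 1 (fail-walked)
pos 69 'b': at 1 (fail-walked)
pos 70 'a': at 2
pos 71 'b': at 3
pos 72 'b': at 4
pos 73 'd': at 5
pos 74 'd': at 6  ** P0@[69:74],P4@[72:74]
pos 75 'c': at 7 (fail-walked)

All matches (sorted): [[3,3],[10,0],[10,4],[15,4],[19,3],[24,2],[31,0],[31,4],[34,4],[39,2],[47,0],[47,4],[53,0],[53,4],[60,3],[74,0],[74,4]]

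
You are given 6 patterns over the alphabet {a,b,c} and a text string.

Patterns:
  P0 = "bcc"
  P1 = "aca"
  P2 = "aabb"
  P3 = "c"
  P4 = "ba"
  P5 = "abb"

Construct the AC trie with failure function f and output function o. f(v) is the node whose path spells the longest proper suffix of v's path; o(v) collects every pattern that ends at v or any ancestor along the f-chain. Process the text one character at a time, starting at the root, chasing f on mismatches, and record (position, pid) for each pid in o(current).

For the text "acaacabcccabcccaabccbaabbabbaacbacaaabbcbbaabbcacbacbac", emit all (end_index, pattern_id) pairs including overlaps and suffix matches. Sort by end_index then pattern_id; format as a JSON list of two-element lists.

Build:
Trie (insert patterns):
  0='ε' goto a→4 b→1 c→10
  1='b' goto a→11 c→2
  2='bc' goto c→3
  3='bcc' goto ·  [P0 ends]
  4='a' goto a→7 b→12 c→5
  5='ac' goto a→6
  6='aca' goto ·  [P1 ends]
  7='aa' goto b→8
  8='aab' goto b→9
  9='aabb' goto ·  [P2 ends]
  10='c' goto ·  [P3 ends]
  11='ba' goto ·  [P4 ends]
  12='ab' goto b→13
  13='abb' goto ·  [P5 ends]

Failure links (BFS by depth):
  fail(1) 'b': from fail(0)=0 chase 'b': 0 ⇒ 0;  out=∅∪out(0)=∅
  fail(4) 'a': from fail(0)=0 chase 'a': 0 ⇒ 0;  out=∅∪out(0)=∅
  fail(10) 'c': from fail(0)=0 chase 'c': 0 ⇒ 0;  out={3}∪out(0)={3}
  fail(2) 'bc': from fail(1)=0 chase 'c': 0 ⇒ 10;  out=∅∪out(10)={3}
  fail(5) 'ac': from fail(4)=0 chase 'c': 0 ⇒ 10;  out=∅∪out(10)={3}
  fail(7) 'aa': from fail(4)=0 chase 'a': 0 ⇒ 4;  out=∅∪out(4)=∅
  fail(11) 'ba': from fail(1)=0 chase 'a': 0 ⇒ 4;  out={4}∪out(4)={4}
  fail(12) 'ab': from fail(4)=0 chase 'b': 0 ⇒ 1;  out=∅∪out(1)=∅
  fail(3) 'bcc': from fail(2)=10 chase 'c': 10→0 ⇒ 10;  out={0}∪out(10)={0,3}
  fail(6) 'aca': from fail(5)=10 chase 'a': 10→0 ⇒ 4;  out={1}∪out(4)={1}
  fail(8) 'aab': from fail(7)=4 chase 'b': 4 ⇒ 12;  out=∅∪out(12)=∅
  fail(13) 'abb': from fail(12)=1 chase 'b': 1→0 ⇒ 1;  out={5}∪out(1)={5}
  fail(9) 'aabb': from fail(8)=12 chase 'b': 12 ⇒ 13;  out={2}∪out(13)={2,5}

Scan:
pos 0 'a': at 4
pos 1 'c': at 5  → match P3@[1:1]
pos 2 'a': at 6  → match P1@[0:2]
pos 3 'a': at 7 (fail-walked)
pos 4 'c': at 5 (fail-walked)  → match P3@[4:4]
pos 5 'a': at 6  → match P1@[3:5]
pos 6 'b': at 12 (fail-walked)
pos 7 'c': at 2 (fail-walked)  → match P3@[7:7]
pos 8 'c': at 3  → match P0@[6:8],P3@[8:8]
pos 9 'c': at 10 (fail-walked)  → match P3@[9:9]
pos 10 'a': at 4 (fail-walked)
pos 11 'b': at 12
pos 12 'c': at 2 (fail-walked)  → match P3@[12:12]
pos 13 'c': at 3  → match P0@[11:13],P3@[13:13]
pos 14 'c': at 10 (fail-walked)  → match P3@[14:14]
pos 15 'a': at 4 (fail-walked)
pos 16 'a': at 7
pos 17 'b': at 8
pos 18 'c': at 2 (fail-walked)  → match P3@[18:18]
pos 19 'c': at 3  → match P0@[17:19],P3@[19:19]
pos 20 'b': at 1 (fail-walked)
pos 21 'a': at 11  → match P4@[20:21]
pos 22 'a': at 7 (fail-walked)
pos 23 'b': at 8
pos 24 'b': at 9  → match P2@[21:24],P5@[22:24]
pos 25 'a': at 11 (fail-walked)  → match P4@[24:25]
pos 26 'b': at 12 (fail-walked)
pos 27 'b': at 13  → match P5@[25:27]
pos 28 'a': at 11 (fail-walked)  → match P4@[27:28]
pos 29 'a': at 7 (fail-walked)
pos 30 'c': at 5 (fail-walked)  → match P3@[30:30]
pos 31 'b': at 1 (fail-walked)
pos 32 'a': at 11  → match P4@[31:32]
pos 33 'c': at 5 (fail-walked)  → match P3@[33:33]
pos 34 'a': at 6  → match P1@[32:34]
pos 35 'a': at 7 (fail-walked)
pos 36 'a': at 7 (fail-walked)
pos 37 'b': at 8
pos 38 'b': at 9  → match P2@[35:38],P5@[36:38]
pos 39 'c': at 2 (fail-walked)  → match P3@[39:39]
pos 40 'b': at 1 (fail-walked)
pos 41 'b': at 1 (fail-walked)
pos 42 'a': at 11  → match P4@[41:42]
pos 43 'a': at 7 (fail-walked)
pos 44 'b': at 8
pos 45 'b': at 9  → match P2@[42:45],P5@[43:45]
pos 46 'c': at 2 (fail-walked)  → match P3@[46:46]
pos 47 'a': at 4 (fail-walked)
pos 48 'c': at 5  → match P3@[48:48]
pos 49 'b': at 1 (fail-walked)
pos 50 'a': at 11  → match P4@[49:50]
pos 51 'c': at 5 (fail-walked)  → match P3@[51:51]
pos 52 'b': at 1 (fail-walked)
pos 53 'a': at 11  → match P4@[52:53]
pos 54 'c': at 5 (fail-walked)  → match P3@[54:54]

All matches (sorted): [[1,3],[2,1],[4,3],[5,1],[7,3],[8,0],[8,3],[9,3],[12,3],[13,0],[13,3],[14,3],[18,3],[19,0],[19,3],[21,4],[24,2],[24,5],[25,4],[27,5],[28,4],[30,3],[32,4],[33,3],[34,1],[38,2],[38,5],[39,3],[42,4],[45,2],[45,5],[46,3],[48,3],[50,4],[51,3],[53,4],[54,3]]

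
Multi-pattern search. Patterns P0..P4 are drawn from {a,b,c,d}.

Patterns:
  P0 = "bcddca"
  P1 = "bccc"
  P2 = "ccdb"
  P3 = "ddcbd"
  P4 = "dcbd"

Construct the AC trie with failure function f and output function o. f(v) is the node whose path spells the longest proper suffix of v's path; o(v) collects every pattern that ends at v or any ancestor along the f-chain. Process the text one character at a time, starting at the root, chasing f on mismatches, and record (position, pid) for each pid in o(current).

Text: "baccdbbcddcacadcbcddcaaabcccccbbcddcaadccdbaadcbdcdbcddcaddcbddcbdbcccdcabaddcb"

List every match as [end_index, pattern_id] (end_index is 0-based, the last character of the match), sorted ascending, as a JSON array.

Build automaton:
Trie (insert patterns):
  0='ε' goto b→1 c→9 d→13
  1='b' goto c→2
  2='bc' goto c→7 d→3
  3='bcd' goto d→4
  4='bcdd' goto c→5
  5='bcddc' goto a→6
  6='bcddca' goto ·  [P0 ends]
  7='bcc' goto c→8
  8='bccc' goto ·  [P1 ends]
  9='c' goto c→10
  10='cc' goto d→11
  11='ccd' goto b→12
  12='ccdb' goto ·  [P2 ends]
  13='d' goto c→18 d→14
  14='dd' goto c→15
  15='ddc' goto b→16
  16='ddcb' goto d→17
  17='ddcbd' goto ·  [P3 ends]
  18='dc' goto b→19
  19='dcb' goto d→20
  20='dcbd' goto ·  [P4 ends]

Failure links (BFS by depth):
  fail(1) 'b': from fail(0)=0 chase 'b': 0 ⇒ 0;  out=∅∪out(0)=∅
  fail(9) 'c': from fail(0)=0 chase 'c': 0 ⇒ 0;  out=∅∪out(0)=∅
  fail(13) 'd': from fail(0)=0 chase 'd': 0 ⇒ 0;  out=∅∪out(0)=∅
  fail(2) 'bc': from fail(1)=0 chase 'c': 0 ⇒ 9;  out=∅∪out(9)=∅
  fail(10) 'cc': from fail(9)=0 chase 'c': 0 ⇒ 9;  out=∅∪out(9)=∅
  fail(14) 'dd': from fail(13)=0 chase 'd': 0 ⇒ 13;  out=∅∪out(13)=∅
  fail(18) 'dc': from fail(13)=0 chase 'c': 0 ⇒ 9;  out=∅∪out(9)=∅
  fail(3) 'bcd': from fail(2)=9 chase 'd': 9→0 ⇒ 13;  out=∅∪out(13)=∅
  fail(7) 'bcc': from fail(2)=9 chase 'c': 9 ⇒ 10;  out=∅∪out(10)=∅
  fail(11) 'ccd': from fail(10)=9 chase 'd': 9→0 ⇒ 13;  out=∅∪out(13)=∅
  fail(15) 'ddc': from fail(14)=13 chase 'c': 13 ⇒ 18;  out=∅∪out(18)=∅
  fail(19) 'dcb': from fail(18)=9 chase 'b': 9→0 ⇒ 1;  out=∅∪out(1)=∅
  fail(4) 'bcdd': from fail(3)=13 chase 'd': 13 ⇒ 14;  out=∅∪out(14)=∅
  fail(8) 'bccc': from fail(7)=10 chase 'c': 10→9 ⇒ 10;  out={1}∪out(10)={1}
  fail(12) 'ccdb': from fail(11)=13 chase 'b': 13→0 ⇒ 1;  out={2}∪out(1)={2}
  fail(16) 'ddcb': from fail(15)=18 chase 'b': 18 ⇒ 19;  out=∅∪out(19)=∅
  fail(20) 'dcbd': from fail(19)=1 chase 'd': 1→0 ⇒ 13;  out={4}∪out(13)={4}
  fail(5) 'bcddc': from fail(4)=14 chase 'c': 14 ⇒ 15;  out=∅∪out(15)=∅
  fail(17) 'ddcbd': from fail(16)=19 chase 'd': 19 ⇒ 20;  out={3}∪out(20)={3,4}
  fail(6) 'bcddca': from fail(5)=15 chase 'a': 15→18→9→0 ⇒ 0;  out={0}∪out(0)={0}

Text stream:
i=0 'b': node 0→1
i=1 'a': node 1→0 (fail-walked)
i=2 'c': node 0→9
i=3 'c': node 9→10
i=4 'd': node 10→11
i=5 'b': node 11→12  emit P2@[2:5]
i=6 'b': node 12→1 (fail-walked)
i=7 'c': node 1→2
i=8 'd': node 2→3
i=9 'd': node 3→4
i=10 'c': node 4→5
i=11 'a': node 5→6  emit P0@[6:11]
i=12 'c': node 6→9 (fail-walked)
i=13 'a': node 9→0 (fail-walked)
i=14 'd': node 0→13
i=15 'c': node 13→18
i=16 'b': node 18→19
i=17 'c': node 19→2 (fail-walked)
i=18 'd': node 2→3
i=19 'd': node 3→4
i=20 'c': node 4→5
i=21 'a': node 5→6  emit P0@[16:21]
i=22 'a': node 6→0 (fail-walked)
i=23 'a': node 0→0
i=24 'b': node 0→1
i=25 'c': node 1→2
i=26 'c': node 2→7
i=27 'c': node 7→8  emit P1@[24:27]
i=28 'c': node 8→10 (fail-walked)
i=29 'c': node 10→10 (fail-walked)
i=30 'b': node 10→1 (fail-walked)
i=31 'b': node 1→1 (fail-walked)
i=32 'c': node 1→2
i=33 'd': node 2→3
i=34 'd': node 3→4
i=35 'c': node 4→5
i=36 'a': node 5→6  emit P0@[31:36]
i=37 'a': node 6→0 (fail-walked)
i=38 'd': node 0→13
i=39 'c': node 13→18
i=40 'c': node 18→10 (fail-walked)
i=41 'd': node 10→11
i=42 'b': node 11→12  emit P2@[39:42]
i=43 'a': node 12→0 (fail-walked)
i=44 'a': node 0→0
i=45 'd': node 0→13
i=46 'c': node 13→18
i=47 'b': node 18→19
i=48 'd': node 19→20  emit P4@[45:48]
i=49 'c': node 20→18 (fail-walked)
i=50 'd': node 18→13 (fail-walked)
i=51 'b': node 13→1 (fail-walked)
i=52 'c': node 1→2
i=53 'd': node 2→3
i=54 'd': node 3→4
i=55 'c': node 4→5
i=56 'a': node 5→6  emit P0@[51:56]
i=57 'd': node 6→13 (fail-walked)
i=58 'd': node 13→14
i=59 'c': node 14→15
i=60 'b': node 15→16
i=61 'd': node 16→17  emit P3@[57:61],P4@[58:61]
i=62 'd': node 17→14 (fail-walked)
i=63 'c': node 14→15
i=64 'b': node 15→16
i=65 'd': node 16→17  emit P3@[61:65],P4@[62:65]
i=66 'b': node 17→1 (fail-walked)
i=67 'c': node 1→2
i=68 'c': node 2→7
i=69 'c': node 7→8  emit P1@[66:69]
i=70 'd': node 8→11 (fail-walked)
i=71 'c': node 11→18 (fail-walked)
i=72 'a': node 18→0 (fail-walked)
i=73 'b': node 0→1
i=74 'a': node 1→0 (fail-walked)
i=75 'd': node 0→13
i=76 'd': node 13→14
i=77 'c': node 14→15
i=78 'b': node 15→16

All matches (sorted): [[5,2],[11,0],[21,0],[27,1],[36,0],[42,2],[48,4],[56,0],[61,3],[61,4],[65,3],[65,4],[69,1]]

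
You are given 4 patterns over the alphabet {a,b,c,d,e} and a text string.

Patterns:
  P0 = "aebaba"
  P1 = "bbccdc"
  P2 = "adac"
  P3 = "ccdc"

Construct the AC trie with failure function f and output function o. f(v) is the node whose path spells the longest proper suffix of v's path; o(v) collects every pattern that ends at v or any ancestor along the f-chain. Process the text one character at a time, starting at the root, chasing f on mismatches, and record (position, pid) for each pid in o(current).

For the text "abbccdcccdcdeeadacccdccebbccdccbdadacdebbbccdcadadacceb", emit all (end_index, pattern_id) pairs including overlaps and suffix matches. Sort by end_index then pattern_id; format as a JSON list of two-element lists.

Build:
Trie (insert patterns):
  n0 'ε': a→1 b→7 c→16
  n1 'a': d→13 e→2
  n2 'ae': b→3
  n3 'aeb': a→4
  n4 'aeba': b→5
  n5 'aebab': a→6
  n6 'aebaba': ·  ←P0
  n7 'b': b→8
  n8 'bb': c→9
  n9 'bbc': c→10
  n10 'bbcc': d→11
  n11 'bbccd': c→12
  n12 'bbccdc': ·  ←P1
  n13 'ad': a→14
  n14 'ada': c→15
  n15 'adac': ·  ←P2
  n16 'c': c→17
  n17 'cc': d→18
  n18 'ccd': c→19
  n19 'ccdc': ·  ←P3

Failure links (BFS by depth):
  fail(1) 'a': from fail(0)=0 chase 'a': 0 ⇒ 0;  out=∅∪out(0)=∅
  fail(7) 'b': from fail(0)=0 chase 'b': 0 ⇒ 0;  out=∅∪out(0)=∅
  fail(16) 'c': from fail(0)=0 chase 'c': 0 ⇒ 0;  out=∅∪out(0)=∅
  fail(2) 'ae': from fail(1)=0 chase 'e': 0 ⇒ 0;  out=∅∪out(0)=∅
  fail(8) 'bb': from fail(7)=0 chase 'b': 0 ⇒ 7;  out=∅∪out(7)=∅
  fail(13) 'ad': from fail(1)=0 chase 'd': 0 ⇒ 0;  out=∅∪out(0)=∅
  fail(17) 'cc': from fail(16)=0 chase 'c': 0 ⇒ 16;  out=∅∪out(16)=∅
  fail(3) 'aeb': from fail(2)=0 chase 'b': 0 ⇒ 7;  out=∅∪out(7)=∅
  fail(9) 'bbc': from fail(8)=7 chase 'c': 7→0 ⇒ 16;  out=∅∪out(16)=∅
  fail(14) 'ada': from fail(13)=0 chase 'a': 0 ⇒ 1;  out=∅∪out(1)=∅
  fail(18) 'ccd': from fail(17)=16 chase 'd': 16→0 ⇒ 0;  out=∅∪out(0)=∅
  fail(4) 'aeba': from fail(3)=7 chase 'a': 7→0 ⇒ 1;  out=∅∪out(1)=∅
  fail(10) 'bbcc': from fail(9)=16 chase 'c': 16 ⇒ 17;  out=∅∪out(17)=∅
  fail(15) 'adac': from fail(14)=1 chase 'c': 1→0 ⇒ 16;  out={2}∪out(16)={2}
  fail(19) 'ccdc': from fail(18)=0 chase 'c': 0 ⇒ 16;  out={3}∪out(16)={3}
  fail(5) 'aebab': from fail(4)=1 chase 'b': 1→0 ⇒ 7;  out=∅∪out(7)=∅
  fail(11) 'bbccd': from fail(10)=17 chase 'd': 17 ⇒ 18;  out=∅∪out(18)=∅
  fail(6) 'aebaba': from fail(5)=7 chase 'a': 7→0 ⇒ 1;  out={0}∪out(1)={0}
  fail(12) 'bbccdc': from fail(11)=18 chase 'c': 18 ⇒ 19;  out={1}∪out(19)={1,3}

Run:
[0] read 'a'  n0⇒n1
[1] read 'b'  n1⇒n7 ·f
[2] read 'b'  n7⇒n8
[3] read 'c'  n8⇒n9
[4] read 'c'  n9⇒n10
[5] read 'd'  n10⇒n11
[6] read 'c'  n11⇒n12  ** P1@[1:6],P3@[3:6]
[7] read 'c'  n12⇒n17 ·f
[8] read 'c'  n17⇒n17 ·f
[9] read 'd'  n17⇒n18
[10] read 'c'  n18⇒n19  ** P3@[7:10]
[11] read 'd'  n19⇒n0 ·f
[12] read 'e'  n0⇒n0
[13] read 'e'  n0⇒n0
[14] read 'a'  n0⇒n1
[15] read 'd'  n1⇒n13
[16] read 'a'  n13⇒n14
[17] read 'c'  n14⇒n15  ** P2@[14:17]
[18] read 'c'  n15⇒n17 ·f
[19] read 'c'  n17⇒n17 ·f
[20] read 'd'  n17⇒n18
[21] read 'c'  n18⇒n19  ** P3@[18:21]
[22] read 'c'  n19⇒n17 ·f
[23] read 'e'  n17⇒n0 ·f
[24] read 'b'  n0⇒n7
[25] read 'b'  n7⇒n8
[26] read 'c'  n8⇒n9
[27] read 'c'  n9⇒n10
[28] read 'd'  n10⇒n11
[29] read 'c'  n11⇒n12  ** P1@[24:29],P3@[26:29]
[30] read 'c'  n12⇒n17 ·f
[31] read 'b'  n17⇒n7 ·f
[32] read 'd'  n7⇒n0 ·f
[33] read 'a'  n0⇒n1
[34] read 'd'  n1⇒n13
[35] read 'a'  n13⇒n14
[36] read 'c'  n14⇒n15  ** P2@[33:36]
[37] read 'd'  n15⇒n0 ·f
[38] read 'e'  n0⇒n0
[39] read 'b'  n0⇒n7
[40] read 'b'  n7⇒n8
[41] read 'b'  n8⇒n8 ·f
[42] read 'c'  n8⇒n9
[43] read 'c'  n9⇒n10
[44] read 'd'  n10⇒n11
[45] read 'c'  n11⇒n12  ** P1@[40:45],P3@[42:45]
[46] read 'a'  n12⇒n1 ·f
[47] read 'd'  n1⇒n13
[48] read 'a'  n13⇒n14
[49] read 'd'  n14⇒n13 ·f
[50] read 'a'  n13⇒n14
[51] read 'c'  n14⇒n15  ** P2@[48:51]
[52] read 'c'  n15⇒n17 ·f
[53] read 'e'  n17⇒n0 ·f
[54] read 'b'  n0⇒n7

Result: [[6,1],[6,3],[10,3],[17,2],[21,3],[29,1],[29,3],[36,2],[45,1],[45,3],[51,2]]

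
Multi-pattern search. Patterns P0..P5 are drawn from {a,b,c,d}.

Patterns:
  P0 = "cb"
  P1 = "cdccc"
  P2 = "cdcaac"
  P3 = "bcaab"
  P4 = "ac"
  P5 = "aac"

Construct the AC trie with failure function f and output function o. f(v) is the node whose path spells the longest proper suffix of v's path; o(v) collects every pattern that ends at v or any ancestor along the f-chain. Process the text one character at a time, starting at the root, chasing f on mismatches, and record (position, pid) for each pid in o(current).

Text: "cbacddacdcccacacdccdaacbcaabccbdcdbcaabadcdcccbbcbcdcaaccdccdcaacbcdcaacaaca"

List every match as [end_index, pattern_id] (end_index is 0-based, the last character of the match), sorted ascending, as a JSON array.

Build automaton:
Trie (insert patterns):
  n0 'ε': a→15 b→10 c→1
  n1 'c': b→2 d→3
  n2 'cb': ·  ←P0
  n3 'cd': c→4
  n4 'cdc': a→7 c→5
  n5 'cdcc': c→6
  n6 'cdccc': ·  ←P1
  n7 'cdca': a→8
  n8 'cdcaa': c→9
  n9 'cdcaac': ·  ←P2
  n10 'b': c→11
  n11 'bc': a→12
  n12 'bca': a→13
  n13 'bcaa': b→14
  n14 'bcaab': ·  ←P3
  n15 'a': a→17 c→16
  n16 'ac': ·  ←P4
  n17 'aa': c→18
  n18 'aac': ·  ←P5

BFS fail/out derivation:
  n1('c'): parent n0 fail=0; on 'c' 0 → fail=0;  out ∅∪∅=∅
  n10('b'): parent n0 fail=0; on 'b' 0 → fail=0;  out ∅∪∅=∅
  n15('a'): parent n0 fail=0; on 'a' 0 → fail=0;  out ∅∪∅=∅
  n2('cb'): parent n1 fail=0; on 'b' 0 → fail=10;  out {0}∪∅={0}
  n3('cd'): parent n1 fail=0; on 'd' 0 → fail=0;  out ∅∪∅=∅
  n11('bc'): parent n10 fail=0; on 'c' 0 → fail=1;  out ∅∪∅=∅
  n16('ac'): parent n15 fail=0; on 'c' 0 → fail=1;  out {4}∪∅={4}
  n17('aa'): parent n15 fail=0; on 'a' 0 → fail=15;  out ∅∪∅=∅
  n4('cdc'): parent n3 fail=0; on 'c' 0 → fail=1;  out ∅∪∅=∅
  n12('bca'): parent n11 fail=1; on 'a' 1→0 → fail=15;  out ∅∪∅=∅
  n18('aac'): parent n17 fail=15; on 'c' 15 → fail=16;  out {5}∪{4}={4,5}
  n5('cdcc'): parent n4 fail=1; on 'c' 1→0 → fail=1;  out ∅∪∅=∅
  n7('cdca'): parent n4 fail=1; on 'a' 1→0 → fail=15;  out ∅∪∅=∅
  n13('bcaa'): parent n12 fail=15; on 'a' 15 → fail=17;  out ∅∪∅=∅
  n6('cdccc'): parent n5 fail=1; on 'c' 1→0 → fail=1;  out {1}∪∅={1}
  n8('cdcaa'): parent n7 fail=15; on 'a' 15 → fail=17;  out ∅∪∅=∅
  n14('bcaab'): parent n13 fail=17; on 'b' 17→15→0 → fail=10;  out {3}∪∅={3}
  n9('cdcaac'): parent n8 fail=17; on 'c' 17 → fail=18;  out {2}∪{4,5}={2,4,5}

Text stream:
pos 0 'c': at 1
pos 1 'b': at 2  → match P0@[0:1]
pos 2 'a': at 15 (via fail)
pos 3 'c': at 16  → match P4@[2:3]
pos 4 'd': at 3 (via fail)
pos 5 'd': at 0 (via fail)
pos 6 'a': at 15
pos 7 'c': at 16  → match P4@[6:7]
pos 8 'd': at 3 (via fail)
pos 9 'c': at 4
pos 10 'c': at 5
pos 11 'c': at 6  → match P1@[7:11]
pos 12 'a': at 15 (via fail)
pos 13 'c': at 16  → match P4@[12:13]
pos 14 'a': at 15 (via fail)
pos 15 'c': at 16  → match P4@[14:15]
pos 16 'd': at 3 (via fail)
pos 17 'c': at 4
pos 18 'c': at 5
pos 19 'd': at 3 (via fail)
pos 20 'a': at 15 (via fail)
pos 21 'a': at 17
pos 22 'c': at 18  → match P4@[21:22],P5@[20:22]
pos 23 'b': at 2 (via fail)  → match P0@[22:23]
pos 24 'c': at 11 (via fail)
pos 25 'a': at 12
pos 26 'a': at 13
pos 27 'b': at 14  → match P3@[23:27]
pos 28 'c': at 11 (via fail)
pos 29 'c': at 1 (via fail)
pos 30 'b': at 2  → match P0@[29:30]
pos 31 'd': at 0 (via fail)
pos 32 'c': at 1
pos 33 'd': at 3
pos 34 'b': at 10 (via fail)
pos 35 'c': at 11
pos 36 'a': at 12
pos 37 'a': at 13
pos 38 'b': at 14  → match P3@[34:38]
pos 39 'a': at 15 (via fail)
pos 40 'd': at 0 (via fail)
pos 41 'c': at 1
pos 42 'd': at 3
pos 43 'c': at 4
pos 44 'c': at 5
pos 45 'c': at 6  → match P1@[41:45]
pos 46 'b': at 2 (via fail)  → match P0@[45:46]
pos 47 'b': at 10 (via fail)
pos 48 'c': at 11
pos 49 'b': at 2 (via fail)  → match P0@[48:49]
pos 50 'c': at 11 (via fail)
pos 51 'd': at 3 (via fail)
pos 52 'c': at 4
pos 53 'a': at 7
pos 54 'a': at 8
pos 55 'c': at 9  → match P2@[50:55],P4@[54:55],P5@[53:55]
pos 56 'c': at 1 (via fail)
pos 57 'd': at 3
pos 58 'c': at 4
pos 59 'c': at 5
pos 60 'd': at 3 (via fail)
pos 61 'c': at 4
pos 62 'a': at 7
pos 63 'a': at 8
pos 64 'c': at 9  → match P2@[59:64],P4@[63:64],P5@[62:64]
pos 65 'b': at 2 (via fail)  → match P0@[64:65]
pos 66 'c': at 11 (via fail)
pos 67 'd': at 3 (via fail)
pos 68 'c': at 4
pos 69 'a': at 7
pos 70 'a': at 8
pos 71 'c': at 9  → match P2@[66:71],P4@[70:71],P5@[69:71]
pos 72 'a': at 15 (via fail)
pos 73 'a': at 17
pos 74 'c': at 18  → match P4@[73:74],P5@[72:74]
pos 75 'a': at 15 (via fail)

All matches (sorted): [[1,0],[3,4],[7,4],[11,1],[13,4],[15,4],[22,4],[22,5],[23,0],[27,3],[30,0],[38,3],[45,1],[46,0],[49,0],[55,2],[55,4],[55,5],[64,2],[64,4],[64,5],[65,0],[71,2],[71,4],[71,5],[74,4],[74,5]]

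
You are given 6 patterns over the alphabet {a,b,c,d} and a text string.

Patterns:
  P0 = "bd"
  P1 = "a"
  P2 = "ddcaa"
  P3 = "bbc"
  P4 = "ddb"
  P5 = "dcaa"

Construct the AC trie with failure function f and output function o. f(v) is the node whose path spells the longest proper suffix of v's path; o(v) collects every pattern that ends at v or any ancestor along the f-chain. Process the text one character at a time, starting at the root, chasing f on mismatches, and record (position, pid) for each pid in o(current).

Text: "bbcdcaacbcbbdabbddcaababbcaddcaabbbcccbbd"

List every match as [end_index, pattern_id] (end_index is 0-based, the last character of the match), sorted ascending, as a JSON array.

Construct AC machine:
Trie (insert patterns):
  0='ε' goto a→3 b→1 d→4
  1='b' goto b→9 d→2
  2='bd' goto ·  [P0 ends]
  3='a' goto ·  [P1 ends]
  4='d' goto c→12 d→5
  5='dd' goto b→11 c→6
  6='ddc' goto a→7
  7='ddca' goto a→8
  8='ddcaa' goto ·  [P2 ends]
  9='bb' goto c→10
  10='bbc' goto ·  [P3 ends]
  11='ddb' goto ·  [P4 ends]
  12='dc' goto a→13
  13='dca' goto a→14
  14='dcaa' goto ·  [P5 ends]

BFS fail/out derivation:
  n1('b'): parent n0 fail=0; on 'b' 0 → fail=0;  out ∅∪∅=∅
  n3('a'): parent n0 fail=0; on 'a' 0 → fail=0;  out {1}∪∅={1}
  n4('d'): parent n0 fail=0; on 'd' 0 → fail=0;  out ∅∪∅=∅
  n2('bd'): parent n1 fail=0; on 'd' 0 → fail=4;  out {0}∪∅={0}
  n5('dd'): parent n4 fail=0; on 'd' 0 → fail=4;  out ∅∪∅=∅
  n9('bb'): parent n1 fail=0; on 'b' 0 → fail=1;  out ∅∪∅=∅
  n12('dc'): parent n4 fail=0; on 'c' 0 → fail=0;  out ∅∪∅=∅
  n6('ddc'): parent n5 fail=4; on 'c' 4 → fail=12;  out ∅∪∅=∅
  n10('bbc'): parent n9 fail=1; on 'c' 1→0 → fail=0;  out {3}∪∅={3}
  n11('ddb'): parent n5 fail=4; on 'b' 4→0 → fail=1;  out {4}∪∅={4}
  n13('dca'): parent n12 fail=0; on 'a' 0 → fail=3;  out ∅∪{1}={1}
  n7('ddca'): parent n6 fail=12; on 'a' 12 → fail=13;  out ∅∪{1}={1}
  n14('dcaa'): parent n13 fail=3; on 'a' 3→0 → fail=3;  out {5}∪{1}={1,5}
  n8('ddcaa'): parent n7 fail=13; on 'a' 13 → fail=14;  out {2}∪{1,5}={1,2,5}

Scan:
i=0 'b': node 0→1
i=1 'b': node 1→9
i=2 'c': node 9→10  ** P3@[0:2]
i=3 'd': node 10→4 ·f
i=4 'c': node 4→12
i=5 'a': node 12→13  ** P1@[5:5]
i=6 'a': node 13→14  ** P1@[6:6],P5@[3:6]
i=7 'c': node 14→0 ·f
i=8 'b': node 0→1
i=9 'c': node 1→0 ·f
i=10 'b': node 0→1
i=11 'b': node 1→9
i=12 'd': node 9→2 ·f  ** P0@[11:12]
i=13 'a': node 2→3 ·f  ** P1@[13:13]
i=14 'b': node 3→1 ·f
i=15 'b': node 1→9
i=16 'd': node 9→2 ·f  ** P0@[15:16]
i=17 'd': node 2→5 ·f
i=18 'c': node 5→6
i=19 'a': node 6→7  ** P1@[19:19]
i=20 'a': node 7→8  ** P1@[20:20],P2@[16:20],P5@[17:20]
i=21 'b': node 8→1 ·f
i=22 'a': node 1→3 ·f  ** P1@[22:22]
i=23 'b': node 3→1 ·f
i=24 'b': node 1→9
i=25 'c': node 9→10  ** P3@[23:25]
i=26 'a': node 10→3 ·f  ** P1@[26:26]
i=27 'd': node 3→4 ·f
i=28 'd': node 4→5
i=29 'c': node 5→6
i=30 'a': node 6→7  ** P1@[30:30]
i=31 'a': node 7→8  ** P1@[31:31],P2@[27:31],P5@[28:31]
i=32 'b': node 8→1 ·f
i=33 'b': node 1→9
i=34 'b': node 9→9 ·f
i=35 'c': node 9→10  ** P3@[33:35]
i=36 'c': node 10→0 ·f
i=37 'c': node 0→0
i=38 'b': node 0→1
i=39 'b': node 1→9
i=40 'd': node 9→2 ·f  ** P0@[39:40]

Matches: [[2,3],[5,1],[6,1],[6,5],[12,0],[13,1],[16,0],[19,1],[20,1],[20,2],[20,5],[22,1],[25,3],[26,1],[30,1],[31,1],[31,2],[31,5],[35,3],[40,0]]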